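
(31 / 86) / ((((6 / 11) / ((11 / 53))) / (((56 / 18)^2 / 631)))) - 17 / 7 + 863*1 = 2105067290140 / 2446121349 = 860.57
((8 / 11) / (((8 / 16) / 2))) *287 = 9184 / 11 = 834.91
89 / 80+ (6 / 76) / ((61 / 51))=109271 / 92720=1.18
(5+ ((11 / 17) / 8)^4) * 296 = 63289414677 / 42762752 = 1480.01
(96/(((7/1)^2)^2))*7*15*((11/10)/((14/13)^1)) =10296/2401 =4.29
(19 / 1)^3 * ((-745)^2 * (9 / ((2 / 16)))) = 274097986200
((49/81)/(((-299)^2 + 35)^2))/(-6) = -49/3887415874656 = -0.00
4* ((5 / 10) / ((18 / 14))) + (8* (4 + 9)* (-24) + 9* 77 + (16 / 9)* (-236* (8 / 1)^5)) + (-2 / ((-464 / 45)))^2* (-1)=-6660622112369 / 484416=-13749797.93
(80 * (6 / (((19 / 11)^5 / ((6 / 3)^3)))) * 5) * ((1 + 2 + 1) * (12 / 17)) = 148424601600 / 42093683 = 3526.05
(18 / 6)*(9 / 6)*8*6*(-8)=-1728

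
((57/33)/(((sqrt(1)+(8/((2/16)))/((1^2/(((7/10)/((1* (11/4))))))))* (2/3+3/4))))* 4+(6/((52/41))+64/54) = 23447557/3783078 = 6.20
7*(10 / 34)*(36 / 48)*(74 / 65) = 777 / 442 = 1.76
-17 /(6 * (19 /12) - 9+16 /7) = -238 /39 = -6.10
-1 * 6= -6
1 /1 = 1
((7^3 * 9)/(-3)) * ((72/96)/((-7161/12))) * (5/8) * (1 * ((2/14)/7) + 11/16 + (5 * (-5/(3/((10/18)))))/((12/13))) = -1367725/392832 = -3.48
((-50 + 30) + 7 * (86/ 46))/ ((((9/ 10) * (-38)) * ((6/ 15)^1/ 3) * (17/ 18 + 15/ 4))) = 23850/ 73853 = 0.32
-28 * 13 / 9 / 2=-182 / 9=-20.22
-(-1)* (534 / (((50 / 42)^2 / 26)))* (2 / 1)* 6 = 73474128 / 625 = 117558.60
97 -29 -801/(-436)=30449/436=69.84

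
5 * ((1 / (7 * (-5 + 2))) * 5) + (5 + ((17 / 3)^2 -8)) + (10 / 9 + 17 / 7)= 1982 / 63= 31.46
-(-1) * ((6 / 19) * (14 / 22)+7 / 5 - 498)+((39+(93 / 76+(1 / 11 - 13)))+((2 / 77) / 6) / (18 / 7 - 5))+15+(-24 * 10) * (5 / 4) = -160756103 / 213180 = -754.09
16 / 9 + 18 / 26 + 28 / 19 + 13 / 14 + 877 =27445631 / 31122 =881.87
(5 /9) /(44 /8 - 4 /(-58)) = 290 /2907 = 0.10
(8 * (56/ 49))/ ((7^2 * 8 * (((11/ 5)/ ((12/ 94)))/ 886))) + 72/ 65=26589432/ 11526515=2.31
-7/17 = -0.41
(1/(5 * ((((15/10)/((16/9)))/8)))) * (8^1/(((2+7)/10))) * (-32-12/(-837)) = -36552704/67797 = -539.15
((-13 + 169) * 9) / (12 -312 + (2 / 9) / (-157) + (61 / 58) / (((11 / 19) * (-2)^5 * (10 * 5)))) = -4.68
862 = 862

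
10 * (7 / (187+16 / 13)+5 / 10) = 13145 / 2447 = 5.37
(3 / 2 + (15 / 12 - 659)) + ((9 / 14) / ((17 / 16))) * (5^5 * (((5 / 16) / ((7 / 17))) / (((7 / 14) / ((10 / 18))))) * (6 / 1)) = 1746375 / 196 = 8910.08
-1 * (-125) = 125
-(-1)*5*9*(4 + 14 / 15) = 222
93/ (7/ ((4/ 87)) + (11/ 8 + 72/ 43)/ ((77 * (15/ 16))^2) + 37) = 21339063900/ 43423982047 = 0.49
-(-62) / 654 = 31 / 327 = 0.09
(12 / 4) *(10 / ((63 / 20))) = 200 / 21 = 9.52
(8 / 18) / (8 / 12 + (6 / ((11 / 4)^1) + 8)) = 22 / 537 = 0.04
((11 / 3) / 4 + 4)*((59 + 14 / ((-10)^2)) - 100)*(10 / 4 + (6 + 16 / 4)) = -40179 / 16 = -2511.19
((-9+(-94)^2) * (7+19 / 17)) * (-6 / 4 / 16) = -1827189 / 272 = -6717.61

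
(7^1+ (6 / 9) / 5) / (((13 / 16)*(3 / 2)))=5.85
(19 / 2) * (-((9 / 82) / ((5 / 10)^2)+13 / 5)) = -11837 / 410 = -28.87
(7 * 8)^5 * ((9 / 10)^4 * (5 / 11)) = 225834448896 / 1375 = 164243235.56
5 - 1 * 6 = -1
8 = 8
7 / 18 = 0.39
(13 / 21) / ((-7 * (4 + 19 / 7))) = -0.01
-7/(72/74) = -259/36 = -7.19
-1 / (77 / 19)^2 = -361 / 5929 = -0.06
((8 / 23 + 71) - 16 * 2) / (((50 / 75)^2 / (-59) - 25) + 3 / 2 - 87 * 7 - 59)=-961110 / 16890763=-0.06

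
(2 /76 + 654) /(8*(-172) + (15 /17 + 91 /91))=-422501 /887680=-0.48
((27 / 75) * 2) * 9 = 162 / 25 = 6.48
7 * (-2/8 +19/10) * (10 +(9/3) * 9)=8547/20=427.35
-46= -46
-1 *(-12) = 12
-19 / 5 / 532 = -1 / 140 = -0.01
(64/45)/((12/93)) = 11.02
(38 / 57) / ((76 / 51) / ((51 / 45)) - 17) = -578 / 13599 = -0.04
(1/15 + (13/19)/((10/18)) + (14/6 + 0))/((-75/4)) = -92/475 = -0.19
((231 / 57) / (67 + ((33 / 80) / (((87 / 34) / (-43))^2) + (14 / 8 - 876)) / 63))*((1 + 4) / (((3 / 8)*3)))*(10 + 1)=3090675 / 857527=3.60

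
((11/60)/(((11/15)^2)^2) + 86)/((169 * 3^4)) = 461239/72880236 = 0.01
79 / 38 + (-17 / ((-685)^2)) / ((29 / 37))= 1074970573 / 517085950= 2.08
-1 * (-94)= 94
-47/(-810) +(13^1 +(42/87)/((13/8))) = 4078249/305370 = 13.36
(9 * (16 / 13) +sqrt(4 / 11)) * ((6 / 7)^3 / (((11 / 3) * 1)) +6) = 46572 * sqrt(11) / 41503 +3353184 / 49049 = 72.09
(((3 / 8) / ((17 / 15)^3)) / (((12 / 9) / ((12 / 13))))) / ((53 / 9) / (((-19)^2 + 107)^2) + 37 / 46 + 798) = 39725214750 / 177930029350427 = 0.00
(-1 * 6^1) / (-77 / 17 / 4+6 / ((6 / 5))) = -408 / 263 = -1.55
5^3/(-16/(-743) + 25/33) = 3064875/19103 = 160.44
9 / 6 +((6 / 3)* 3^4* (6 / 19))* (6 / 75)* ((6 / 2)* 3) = 36417 / 950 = 38.33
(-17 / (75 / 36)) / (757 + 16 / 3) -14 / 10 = -80657 / 57175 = -1.41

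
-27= -27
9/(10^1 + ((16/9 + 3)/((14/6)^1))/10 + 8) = 1890/3823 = 0.49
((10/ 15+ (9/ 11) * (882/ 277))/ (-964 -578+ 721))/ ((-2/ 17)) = 0.03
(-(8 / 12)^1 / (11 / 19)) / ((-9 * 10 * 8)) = 19 / 11880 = 0.00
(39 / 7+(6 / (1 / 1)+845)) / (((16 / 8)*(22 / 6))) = 8994 / 77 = 116.81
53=53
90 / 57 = 30 / 19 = 1.58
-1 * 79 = -79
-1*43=-43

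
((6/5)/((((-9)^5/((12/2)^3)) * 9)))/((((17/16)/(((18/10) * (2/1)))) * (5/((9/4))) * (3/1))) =-128/516375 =-0.00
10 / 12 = 5 / 6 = 0.83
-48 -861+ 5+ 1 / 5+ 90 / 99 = -49659 / 55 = -902.89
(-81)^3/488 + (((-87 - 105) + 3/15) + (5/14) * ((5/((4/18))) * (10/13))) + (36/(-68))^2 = -81774918163/64169560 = -1274.36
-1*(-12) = 12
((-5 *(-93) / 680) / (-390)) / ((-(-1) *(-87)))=0.00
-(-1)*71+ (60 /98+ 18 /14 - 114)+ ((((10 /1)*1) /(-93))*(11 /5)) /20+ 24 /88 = -20472439 /501270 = -40.84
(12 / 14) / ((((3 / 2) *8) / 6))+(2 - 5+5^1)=17 / 7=2.43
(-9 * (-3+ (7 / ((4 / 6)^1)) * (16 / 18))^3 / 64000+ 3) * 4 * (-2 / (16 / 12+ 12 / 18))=-569141 / 48000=-11.86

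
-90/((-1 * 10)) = 9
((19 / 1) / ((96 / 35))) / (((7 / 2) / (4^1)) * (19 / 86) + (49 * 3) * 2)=817 / 34698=0.02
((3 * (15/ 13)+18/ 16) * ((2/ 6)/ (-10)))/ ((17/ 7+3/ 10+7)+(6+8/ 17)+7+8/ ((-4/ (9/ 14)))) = -18921/ 2712008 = -0.01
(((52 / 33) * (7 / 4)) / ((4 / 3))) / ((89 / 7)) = 637 / 3916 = 0.16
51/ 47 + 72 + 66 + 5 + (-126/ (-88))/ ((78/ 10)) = 3878519/ 26884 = 144.27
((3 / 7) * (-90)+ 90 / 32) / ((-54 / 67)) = 29815 / 672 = 44.37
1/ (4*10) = 1/ 40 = 0.02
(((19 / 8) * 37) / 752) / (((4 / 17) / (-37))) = -442187 / 24064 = -18.38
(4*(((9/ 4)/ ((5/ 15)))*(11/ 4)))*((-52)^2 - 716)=147609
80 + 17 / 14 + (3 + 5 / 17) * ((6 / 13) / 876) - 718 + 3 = -143147717 / 225862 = -633.78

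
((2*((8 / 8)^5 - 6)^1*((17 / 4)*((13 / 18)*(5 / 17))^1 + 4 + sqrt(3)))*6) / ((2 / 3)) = -1765 / 4 - 90*sqrt(3) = -597.13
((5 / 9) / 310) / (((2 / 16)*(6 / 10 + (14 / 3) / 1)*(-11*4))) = -5 / 80817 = -0.00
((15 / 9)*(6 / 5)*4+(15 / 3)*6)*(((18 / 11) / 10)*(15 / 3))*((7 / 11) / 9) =266 / 121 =2.20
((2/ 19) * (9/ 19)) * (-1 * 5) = -90/ 361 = -0.25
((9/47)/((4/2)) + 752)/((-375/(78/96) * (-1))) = 1.63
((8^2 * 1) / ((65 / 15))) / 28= 0.53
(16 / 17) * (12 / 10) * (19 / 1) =21.46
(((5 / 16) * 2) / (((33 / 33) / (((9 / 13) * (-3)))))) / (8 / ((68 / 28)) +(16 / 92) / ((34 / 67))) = -5865 / 16432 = -0.36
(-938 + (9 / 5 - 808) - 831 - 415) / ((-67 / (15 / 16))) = 44853 / 1072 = 41.84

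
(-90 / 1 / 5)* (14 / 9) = -28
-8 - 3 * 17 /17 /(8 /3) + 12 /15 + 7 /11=-3383 /440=-7.69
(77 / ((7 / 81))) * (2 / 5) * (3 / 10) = 2673 / 25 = 106.92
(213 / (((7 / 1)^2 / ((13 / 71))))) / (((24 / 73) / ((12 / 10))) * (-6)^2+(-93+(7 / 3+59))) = -8541 / 233975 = -0.04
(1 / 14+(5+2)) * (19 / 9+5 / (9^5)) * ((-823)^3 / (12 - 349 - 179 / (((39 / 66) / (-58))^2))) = 64593669550177196 / 13387741488639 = 4824.84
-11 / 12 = -0.92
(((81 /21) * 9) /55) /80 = 0.01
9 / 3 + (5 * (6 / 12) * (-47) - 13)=-255 / 2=-127.50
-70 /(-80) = 0.88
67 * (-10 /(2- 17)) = 134 /3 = 44.67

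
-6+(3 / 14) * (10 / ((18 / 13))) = -187 / 42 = -4.45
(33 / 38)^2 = 1089 / 1444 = 0.75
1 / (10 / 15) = 3 / 2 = 1.50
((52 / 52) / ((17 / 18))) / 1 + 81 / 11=1575 / 187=8.42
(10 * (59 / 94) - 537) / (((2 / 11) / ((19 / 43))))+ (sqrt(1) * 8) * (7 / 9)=-23346656 / 18189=-1283.56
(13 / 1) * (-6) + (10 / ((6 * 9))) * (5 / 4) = -8399 / 108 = -77.77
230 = 230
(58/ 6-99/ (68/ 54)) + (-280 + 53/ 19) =-670861/ 1938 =-346.16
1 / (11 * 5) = 1 / 55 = 0.02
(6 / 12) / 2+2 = 9 / 4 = 2.25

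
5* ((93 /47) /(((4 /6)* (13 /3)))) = 4185 /1222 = 3.42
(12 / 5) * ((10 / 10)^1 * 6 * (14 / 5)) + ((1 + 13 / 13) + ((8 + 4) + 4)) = 1458 / 25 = 58.32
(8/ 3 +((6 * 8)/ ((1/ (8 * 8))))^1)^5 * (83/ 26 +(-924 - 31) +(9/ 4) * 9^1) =-269543166113664319250432/ 1053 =-255976416062359277540.77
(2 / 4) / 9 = 1 / 18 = 0.06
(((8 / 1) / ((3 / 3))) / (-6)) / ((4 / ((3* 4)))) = -4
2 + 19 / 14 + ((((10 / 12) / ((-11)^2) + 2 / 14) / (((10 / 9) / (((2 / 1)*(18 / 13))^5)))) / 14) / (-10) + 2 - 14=-968573177251 / 110069809850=-8.80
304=304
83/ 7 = 11.86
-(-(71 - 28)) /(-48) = -43 /48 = -0.90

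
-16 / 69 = -0.23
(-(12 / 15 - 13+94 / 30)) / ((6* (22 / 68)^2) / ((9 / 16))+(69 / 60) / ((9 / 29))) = 471648 / 250843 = 1.88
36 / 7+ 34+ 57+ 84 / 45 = 10291 / 105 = 98.01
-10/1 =-10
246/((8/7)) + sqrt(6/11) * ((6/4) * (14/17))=21 * sqrt(66)/187 + 861/4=216.16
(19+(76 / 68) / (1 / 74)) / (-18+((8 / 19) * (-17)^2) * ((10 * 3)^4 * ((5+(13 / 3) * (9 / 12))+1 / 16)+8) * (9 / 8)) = 2527 / 22901456619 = 0.00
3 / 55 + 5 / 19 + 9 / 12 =4463 / 4180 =1.07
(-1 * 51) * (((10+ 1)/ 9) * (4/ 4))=-187/ 3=-62.33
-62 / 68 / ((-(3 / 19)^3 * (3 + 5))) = 212629 / 7344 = 28.95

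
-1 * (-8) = 8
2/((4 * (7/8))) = 4/7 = 0.57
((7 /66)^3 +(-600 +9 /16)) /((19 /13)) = -4480724053 /10924848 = -410.14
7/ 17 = 0.41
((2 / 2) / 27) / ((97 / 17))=17 / 2619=0.01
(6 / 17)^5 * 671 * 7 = 36523872 / 1419857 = 25.72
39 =39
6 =6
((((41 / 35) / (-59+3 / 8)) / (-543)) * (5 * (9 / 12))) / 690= 41 / 205006935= 0.00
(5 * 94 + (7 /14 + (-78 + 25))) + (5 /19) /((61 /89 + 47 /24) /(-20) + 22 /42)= 620318805 /1483406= 418.17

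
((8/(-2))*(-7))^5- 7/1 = 17210361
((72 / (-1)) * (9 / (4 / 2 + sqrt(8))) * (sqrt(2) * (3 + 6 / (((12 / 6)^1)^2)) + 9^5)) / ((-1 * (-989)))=19128960 / 989-19130418 * sqrt(2) / 989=-8013.69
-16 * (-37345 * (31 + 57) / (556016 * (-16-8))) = -410795 / 104253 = -3.94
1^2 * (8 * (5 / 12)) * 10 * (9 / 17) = 300 / 17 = 17.65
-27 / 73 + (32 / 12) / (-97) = -8441 / 21243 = -0.40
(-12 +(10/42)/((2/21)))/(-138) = 0.07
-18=-18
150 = 150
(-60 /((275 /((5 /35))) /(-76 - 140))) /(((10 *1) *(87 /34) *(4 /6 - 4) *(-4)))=5508 /279125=0.02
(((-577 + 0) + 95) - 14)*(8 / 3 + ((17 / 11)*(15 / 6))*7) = -486328 / 33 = -14737.21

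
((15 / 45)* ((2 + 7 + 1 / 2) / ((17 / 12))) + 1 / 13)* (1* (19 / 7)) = 6.28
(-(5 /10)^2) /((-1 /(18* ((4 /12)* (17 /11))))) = 51 /22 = 2.32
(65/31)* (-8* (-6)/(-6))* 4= -2080/31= -67.10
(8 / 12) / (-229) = -2 / 687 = -0.00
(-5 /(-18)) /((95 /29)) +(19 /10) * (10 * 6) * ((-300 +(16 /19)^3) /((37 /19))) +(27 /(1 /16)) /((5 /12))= -54912761 /3330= -16490.32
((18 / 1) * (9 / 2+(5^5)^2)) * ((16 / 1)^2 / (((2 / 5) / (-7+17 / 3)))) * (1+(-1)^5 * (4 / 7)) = -450000207360 / 7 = -64285743908.57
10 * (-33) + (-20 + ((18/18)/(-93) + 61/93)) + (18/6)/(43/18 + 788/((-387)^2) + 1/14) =-27896653311/80131001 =-348.14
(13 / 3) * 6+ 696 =722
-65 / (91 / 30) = -150 / 7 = -21.43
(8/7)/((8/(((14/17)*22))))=44/17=2.59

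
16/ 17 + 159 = 2719/ 17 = 159.94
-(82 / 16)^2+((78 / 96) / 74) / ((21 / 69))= -434781 / 16576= -26.23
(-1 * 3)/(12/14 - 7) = 21/43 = 0.49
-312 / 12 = -26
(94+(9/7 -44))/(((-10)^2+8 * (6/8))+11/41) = 14719/30499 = 0.48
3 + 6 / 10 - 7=-17 / 5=-3.40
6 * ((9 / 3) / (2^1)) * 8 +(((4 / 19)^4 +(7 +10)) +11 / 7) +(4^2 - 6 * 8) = 53433402 / 912247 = 58.57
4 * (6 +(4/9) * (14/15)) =3464/135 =25.66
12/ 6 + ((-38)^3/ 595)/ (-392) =65169/ 29155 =2.24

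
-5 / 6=-0.83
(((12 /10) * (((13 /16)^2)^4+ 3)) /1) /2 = 41101897827 /21474836480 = 1.91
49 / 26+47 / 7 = 1565 / 182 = 8.60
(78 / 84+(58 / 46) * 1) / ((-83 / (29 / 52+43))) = -1596825 / 1389752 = -1.15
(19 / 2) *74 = 703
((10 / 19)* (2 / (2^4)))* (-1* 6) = -15 / 38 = -0.39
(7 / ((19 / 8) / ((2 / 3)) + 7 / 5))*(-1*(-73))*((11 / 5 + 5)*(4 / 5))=1177344 / 1985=593.12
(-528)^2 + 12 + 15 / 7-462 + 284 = 1950341 / 7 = 278620.14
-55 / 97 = -0.57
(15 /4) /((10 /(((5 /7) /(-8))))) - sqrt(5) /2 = -sqrt(5) /2 - 15 /448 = -1.15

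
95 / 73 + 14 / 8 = 891 / 292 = 3.05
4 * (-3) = -12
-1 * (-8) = 8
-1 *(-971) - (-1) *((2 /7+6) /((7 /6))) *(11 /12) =47821 /49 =975.94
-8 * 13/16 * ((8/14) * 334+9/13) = -17431/14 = -1245.07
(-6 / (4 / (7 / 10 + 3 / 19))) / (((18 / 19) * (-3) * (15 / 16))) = 326 / 675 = 0.48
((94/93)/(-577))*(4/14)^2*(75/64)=-1175/7011704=-0.00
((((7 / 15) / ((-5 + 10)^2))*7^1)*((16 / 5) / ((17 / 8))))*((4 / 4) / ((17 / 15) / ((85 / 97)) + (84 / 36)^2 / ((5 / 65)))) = 2352 / 861475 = 0.00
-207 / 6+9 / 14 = -237 / 7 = -33.86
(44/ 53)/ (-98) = -22/ 2597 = -0.01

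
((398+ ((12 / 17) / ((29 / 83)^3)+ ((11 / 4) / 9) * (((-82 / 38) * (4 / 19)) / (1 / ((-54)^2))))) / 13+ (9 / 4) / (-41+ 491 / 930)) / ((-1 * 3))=-0.23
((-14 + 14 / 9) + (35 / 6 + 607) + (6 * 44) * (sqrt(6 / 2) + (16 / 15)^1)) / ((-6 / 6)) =-79379 / 90 - 264 * sqrt(3) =-1339.25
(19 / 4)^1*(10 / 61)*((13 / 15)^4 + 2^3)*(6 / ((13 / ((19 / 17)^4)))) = 1073539958539 / 223533516375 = 4.80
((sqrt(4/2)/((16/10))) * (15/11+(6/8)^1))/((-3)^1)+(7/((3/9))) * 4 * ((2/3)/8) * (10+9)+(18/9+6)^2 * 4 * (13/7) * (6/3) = 7587/7-155 * sqrt(2)/352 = 1083.23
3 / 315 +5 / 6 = 59 / 70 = 0.84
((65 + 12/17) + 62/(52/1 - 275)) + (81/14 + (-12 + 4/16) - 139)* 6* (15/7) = -668137479/371518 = -1798.40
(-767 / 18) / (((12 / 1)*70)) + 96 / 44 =354443 / 166320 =2.13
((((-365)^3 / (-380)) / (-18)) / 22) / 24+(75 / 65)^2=-1481078425 / 122069376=-12.13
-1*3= -3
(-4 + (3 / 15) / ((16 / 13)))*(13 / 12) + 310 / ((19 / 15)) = 4388171 / 18240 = 240.58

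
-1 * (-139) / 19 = 139 / 19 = 7.32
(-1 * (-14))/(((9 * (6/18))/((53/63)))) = 106/27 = 3.93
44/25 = 1.76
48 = 48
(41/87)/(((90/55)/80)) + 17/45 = 23.42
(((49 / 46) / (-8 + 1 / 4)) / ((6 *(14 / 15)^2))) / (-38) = 75 / 108376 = 0.00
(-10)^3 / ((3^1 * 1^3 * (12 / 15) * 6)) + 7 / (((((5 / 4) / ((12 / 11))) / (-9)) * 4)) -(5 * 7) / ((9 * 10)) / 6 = -83.25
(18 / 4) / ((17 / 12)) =54 / 17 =3.18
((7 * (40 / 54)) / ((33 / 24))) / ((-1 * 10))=-112 / 297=-0.38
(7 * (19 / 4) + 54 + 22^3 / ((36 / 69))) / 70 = 245951 / 840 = 292.80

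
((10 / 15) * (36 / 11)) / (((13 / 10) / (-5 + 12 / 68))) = -19680 / 2431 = -8.10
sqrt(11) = 3.32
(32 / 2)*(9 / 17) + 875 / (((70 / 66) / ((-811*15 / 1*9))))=-1535526981 / 17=-90325116.53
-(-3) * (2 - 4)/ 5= -6/ 5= -1.20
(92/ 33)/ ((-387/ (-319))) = 2668/ 1161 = 2.30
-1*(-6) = 6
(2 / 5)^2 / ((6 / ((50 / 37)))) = 4 / 111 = 0.04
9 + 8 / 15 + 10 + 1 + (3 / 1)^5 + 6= 4043 / 15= 269.53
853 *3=2559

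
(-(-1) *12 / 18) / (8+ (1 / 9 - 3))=3 / 23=0.13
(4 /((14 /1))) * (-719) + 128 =-542 /7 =-77.43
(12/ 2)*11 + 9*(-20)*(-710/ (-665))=-16782/ 133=-126.18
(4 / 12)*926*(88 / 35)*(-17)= -1385296 / 105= -13193.30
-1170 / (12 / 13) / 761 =-2535 / 1522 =-1.67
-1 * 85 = -85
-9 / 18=-1 / 2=-0.50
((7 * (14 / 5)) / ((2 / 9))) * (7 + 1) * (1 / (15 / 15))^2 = 3528 / 5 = 705.60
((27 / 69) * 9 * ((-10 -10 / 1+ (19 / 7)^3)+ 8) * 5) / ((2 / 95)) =105536925 / 15778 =6688.87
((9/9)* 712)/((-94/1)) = -356/47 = -7.57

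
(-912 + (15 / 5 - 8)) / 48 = -917 / 48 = -19.10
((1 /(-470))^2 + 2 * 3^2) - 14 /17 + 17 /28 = 116869936 /6571775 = 17.78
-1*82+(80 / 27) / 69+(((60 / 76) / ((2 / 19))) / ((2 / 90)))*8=4877414 / 1863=2618.04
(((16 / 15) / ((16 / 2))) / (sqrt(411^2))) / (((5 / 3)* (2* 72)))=0.00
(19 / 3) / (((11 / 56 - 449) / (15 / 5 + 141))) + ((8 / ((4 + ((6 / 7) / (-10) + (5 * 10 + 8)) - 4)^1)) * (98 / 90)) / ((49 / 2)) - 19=-21.03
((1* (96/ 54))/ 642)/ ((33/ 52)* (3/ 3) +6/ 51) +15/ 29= 29022863/ 55714365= 0.52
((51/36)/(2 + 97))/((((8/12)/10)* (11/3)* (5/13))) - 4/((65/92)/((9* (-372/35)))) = 1789459703/3303300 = 541.72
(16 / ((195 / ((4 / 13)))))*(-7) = -448 / 2535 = -0.18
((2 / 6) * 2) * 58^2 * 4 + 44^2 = 32720 / 3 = 10906.67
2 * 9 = 18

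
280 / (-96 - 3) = -2.83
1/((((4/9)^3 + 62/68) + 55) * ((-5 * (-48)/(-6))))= -12393/27760100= -0.00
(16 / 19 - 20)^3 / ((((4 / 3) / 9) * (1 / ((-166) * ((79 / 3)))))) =1423055533536 / 6859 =207472741.44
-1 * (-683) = 683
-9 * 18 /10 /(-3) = 27 /5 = 5.40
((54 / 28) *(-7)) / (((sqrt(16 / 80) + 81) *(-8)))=10935 / 524864 - 27 *sqrt(5) / 524864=0.02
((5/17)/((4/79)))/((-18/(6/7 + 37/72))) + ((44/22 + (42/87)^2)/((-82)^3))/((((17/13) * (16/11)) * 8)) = -126564805832219/286054976245248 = -0.44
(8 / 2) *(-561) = -2244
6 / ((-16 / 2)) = -3 / 4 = -0.75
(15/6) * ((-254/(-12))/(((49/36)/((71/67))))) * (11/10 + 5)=251.31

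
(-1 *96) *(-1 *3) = 288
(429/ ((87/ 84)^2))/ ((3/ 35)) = 3923920/ 841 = 4665.78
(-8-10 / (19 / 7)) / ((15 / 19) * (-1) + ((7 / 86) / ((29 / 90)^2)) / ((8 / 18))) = -5352124 / 446345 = -11.99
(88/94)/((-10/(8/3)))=-176/705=-0.25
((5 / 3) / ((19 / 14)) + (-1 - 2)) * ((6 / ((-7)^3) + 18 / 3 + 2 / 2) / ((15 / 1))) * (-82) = 3967078 / 58653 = 67.64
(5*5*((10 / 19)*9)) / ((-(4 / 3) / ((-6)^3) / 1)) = 364500 / 19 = 19184.21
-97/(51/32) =-3104/51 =-60.86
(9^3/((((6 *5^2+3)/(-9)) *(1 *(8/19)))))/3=-4617/136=-33.95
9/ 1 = 9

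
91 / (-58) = -1.57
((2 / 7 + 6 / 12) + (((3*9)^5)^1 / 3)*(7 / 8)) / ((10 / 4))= 46873105 / 28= 1674039.46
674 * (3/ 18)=337/ 3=112.33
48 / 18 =8 / 3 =2.67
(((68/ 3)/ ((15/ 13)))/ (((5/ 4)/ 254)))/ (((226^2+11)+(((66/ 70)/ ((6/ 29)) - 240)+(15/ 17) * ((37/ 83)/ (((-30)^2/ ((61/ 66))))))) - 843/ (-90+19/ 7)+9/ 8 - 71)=238487111454592/ 3034527890619545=0.08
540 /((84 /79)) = 3555 /7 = 507.86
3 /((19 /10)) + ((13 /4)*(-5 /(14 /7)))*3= -3465 /152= -22.80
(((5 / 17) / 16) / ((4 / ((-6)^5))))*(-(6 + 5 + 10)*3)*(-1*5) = -382725 / 34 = -11256.62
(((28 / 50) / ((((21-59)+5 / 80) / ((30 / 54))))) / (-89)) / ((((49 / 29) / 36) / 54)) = 200448 / 1890805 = 0.11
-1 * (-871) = 871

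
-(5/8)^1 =-5/8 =-0.62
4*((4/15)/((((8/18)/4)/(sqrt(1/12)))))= 8*sqrt(3)/5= 2.77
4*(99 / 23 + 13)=1592 / 23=69.22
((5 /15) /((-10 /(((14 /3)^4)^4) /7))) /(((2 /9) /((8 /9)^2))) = -41975197623.01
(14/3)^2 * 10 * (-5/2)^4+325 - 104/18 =52957/6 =8826.17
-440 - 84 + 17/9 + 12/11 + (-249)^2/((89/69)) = 418938122/8811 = 47547.17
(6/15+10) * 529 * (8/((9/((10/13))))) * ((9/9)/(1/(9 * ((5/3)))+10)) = 169280/453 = 373.69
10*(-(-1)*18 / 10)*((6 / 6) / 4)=4.50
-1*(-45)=45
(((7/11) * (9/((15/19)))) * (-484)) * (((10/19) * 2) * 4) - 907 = -15691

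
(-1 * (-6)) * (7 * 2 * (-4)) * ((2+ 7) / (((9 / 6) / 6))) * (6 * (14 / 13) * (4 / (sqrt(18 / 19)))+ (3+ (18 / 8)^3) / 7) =-677376 * sqrt(38) / 13 - 24867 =-346069.01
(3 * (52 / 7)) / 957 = 52 / 2233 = 0.02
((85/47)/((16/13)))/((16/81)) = 89505/12032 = 7.44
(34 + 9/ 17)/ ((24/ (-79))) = -46373/ 408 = -113.66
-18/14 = -1.29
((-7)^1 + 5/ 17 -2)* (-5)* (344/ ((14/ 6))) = 763680/ 119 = 6417.48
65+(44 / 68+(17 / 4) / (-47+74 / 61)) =12450323 / 189924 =65.55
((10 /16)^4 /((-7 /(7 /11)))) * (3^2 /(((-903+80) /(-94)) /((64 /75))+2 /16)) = -264375 /21991904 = -0.01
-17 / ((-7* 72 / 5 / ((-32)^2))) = 10880 / 63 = 172.70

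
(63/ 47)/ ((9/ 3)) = 21/ 47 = 0.45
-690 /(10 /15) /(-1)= 1035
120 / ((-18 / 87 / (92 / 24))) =-6670 / 3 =-2223.33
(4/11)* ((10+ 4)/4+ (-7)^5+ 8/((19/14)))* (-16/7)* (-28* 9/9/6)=-40851776/627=-65154.35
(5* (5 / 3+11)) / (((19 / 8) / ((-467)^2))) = 17447120 / 3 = 5815706.67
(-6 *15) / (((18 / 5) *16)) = -25 / 16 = -1.56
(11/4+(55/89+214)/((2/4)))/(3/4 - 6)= -153787/1869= -82.28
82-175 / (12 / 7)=-241 / 12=-20.08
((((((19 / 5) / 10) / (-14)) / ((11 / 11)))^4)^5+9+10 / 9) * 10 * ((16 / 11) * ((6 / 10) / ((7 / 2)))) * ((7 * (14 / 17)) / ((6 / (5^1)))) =72610962330826920910000000000000338309761117913623740200409 / 599510643655718739656250000000000000000000000000000000000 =121.12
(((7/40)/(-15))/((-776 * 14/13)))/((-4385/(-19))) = 247/4083312000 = 0.00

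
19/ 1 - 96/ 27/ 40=851/ 45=18.91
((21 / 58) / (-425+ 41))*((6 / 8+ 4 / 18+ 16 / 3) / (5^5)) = -1589 / 835200000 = -0.00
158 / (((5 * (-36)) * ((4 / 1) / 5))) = -79 / 72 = -1.10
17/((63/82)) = 1394/63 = 22.13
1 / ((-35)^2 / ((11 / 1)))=11 / 1225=0.01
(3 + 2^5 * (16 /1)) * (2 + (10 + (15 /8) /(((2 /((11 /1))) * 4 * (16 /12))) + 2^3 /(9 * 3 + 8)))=13069979 /1792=7293.52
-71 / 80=-0.89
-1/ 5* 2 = -2/ 5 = -0.40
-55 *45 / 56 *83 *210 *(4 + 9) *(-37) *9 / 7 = 13339272375 / 28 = 476402584.82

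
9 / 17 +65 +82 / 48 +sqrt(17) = sqrt(17) +27433 / 408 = 71.36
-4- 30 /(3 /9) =-94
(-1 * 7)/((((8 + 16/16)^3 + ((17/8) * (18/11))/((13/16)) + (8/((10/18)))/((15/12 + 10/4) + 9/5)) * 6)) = -37037/23361066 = -0.00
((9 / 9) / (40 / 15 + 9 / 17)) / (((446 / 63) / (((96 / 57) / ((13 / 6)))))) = 308448 / 8978203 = 0.03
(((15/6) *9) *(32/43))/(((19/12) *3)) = 2880/817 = 3.53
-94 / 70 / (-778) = 47 / 27230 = 0.00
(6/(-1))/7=-6/7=-0.86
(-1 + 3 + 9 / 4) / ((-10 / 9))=-153 / 40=-3.82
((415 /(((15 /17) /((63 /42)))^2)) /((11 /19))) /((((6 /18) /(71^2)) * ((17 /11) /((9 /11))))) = 3648892563 /220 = 16585875.29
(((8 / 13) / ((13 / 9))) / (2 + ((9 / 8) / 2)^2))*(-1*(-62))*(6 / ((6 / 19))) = 216.66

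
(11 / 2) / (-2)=-11 / 4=-2.75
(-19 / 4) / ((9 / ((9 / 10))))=-19 / 40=-0.48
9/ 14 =0.64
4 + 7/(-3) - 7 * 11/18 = -47/18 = -2.61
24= 24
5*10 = 50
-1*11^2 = -121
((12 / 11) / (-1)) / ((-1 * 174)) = 2 / 319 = 0.01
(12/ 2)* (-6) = -36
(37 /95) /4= 37 /380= 0.10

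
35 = 35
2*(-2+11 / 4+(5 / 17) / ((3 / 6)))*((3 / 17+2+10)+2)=21931 / 578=37.94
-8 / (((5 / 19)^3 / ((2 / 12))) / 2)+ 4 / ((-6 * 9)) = -494098 / 3375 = -146.40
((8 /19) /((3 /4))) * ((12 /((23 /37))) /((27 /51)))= 80512 /3933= 20.47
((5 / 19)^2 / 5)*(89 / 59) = 445 / 21299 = 0.02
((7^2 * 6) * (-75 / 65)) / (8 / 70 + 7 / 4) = -68600 / 377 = -181.96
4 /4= 1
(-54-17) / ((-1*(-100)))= -0.71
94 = 94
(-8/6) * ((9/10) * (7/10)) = -21/25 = -0.84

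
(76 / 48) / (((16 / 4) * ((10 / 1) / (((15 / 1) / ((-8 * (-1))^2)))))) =19 / 2048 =0.01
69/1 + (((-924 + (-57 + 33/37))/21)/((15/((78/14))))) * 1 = 468341/9065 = 51.66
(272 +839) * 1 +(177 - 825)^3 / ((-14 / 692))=94145843809 / 7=13449406258.43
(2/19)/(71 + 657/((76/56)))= 2/10547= 0.00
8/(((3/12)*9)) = 32/9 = 3.56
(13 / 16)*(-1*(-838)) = 5447 / 8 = 680.88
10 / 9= 1.11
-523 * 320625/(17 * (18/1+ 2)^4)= -268299/4352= -61.65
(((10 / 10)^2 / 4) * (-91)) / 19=-91 / 76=-1.20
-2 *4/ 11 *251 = -2008/ 11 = -182.55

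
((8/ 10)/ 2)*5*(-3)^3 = -54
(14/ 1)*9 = 126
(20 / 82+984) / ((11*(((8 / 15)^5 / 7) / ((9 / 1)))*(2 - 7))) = -26126.84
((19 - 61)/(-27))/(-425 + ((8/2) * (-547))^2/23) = 322/42998121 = 0.00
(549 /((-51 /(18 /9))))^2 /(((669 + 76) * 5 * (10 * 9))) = 7442 /5382625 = 0.00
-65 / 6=-10.83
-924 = -924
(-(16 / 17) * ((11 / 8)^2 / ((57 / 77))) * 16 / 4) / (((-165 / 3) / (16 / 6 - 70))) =-171094 / 14535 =-11.77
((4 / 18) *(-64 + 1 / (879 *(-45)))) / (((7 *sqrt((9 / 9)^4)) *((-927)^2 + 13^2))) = -2531521 / 1070919466785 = -0.00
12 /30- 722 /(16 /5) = -9009 /40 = -225.22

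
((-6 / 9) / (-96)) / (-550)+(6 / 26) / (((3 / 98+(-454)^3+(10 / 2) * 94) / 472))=-0.00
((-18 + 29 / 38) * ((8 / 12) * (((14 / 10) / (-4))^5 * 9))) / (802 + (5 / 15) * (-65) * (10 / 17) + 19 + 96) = 0.00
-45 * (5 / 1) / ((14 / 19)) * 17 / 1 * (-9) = 654075 / 14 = 46719.64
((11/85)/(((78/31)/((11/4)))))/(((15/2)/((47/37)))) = 176297/7359300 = 0.02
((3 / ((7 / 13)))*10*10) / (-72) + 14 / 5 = -4.94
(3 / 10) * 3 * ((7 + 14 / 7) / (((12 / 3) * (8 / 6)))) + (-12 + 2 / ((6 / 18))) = -717 / 160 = -4.48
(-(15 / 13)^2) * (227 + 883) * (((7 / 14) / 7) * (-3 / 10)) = 74925 / 2366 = 31.67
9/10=0.90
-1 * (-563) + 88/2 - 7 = 600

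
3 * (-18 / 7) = -54 / 7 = -7.71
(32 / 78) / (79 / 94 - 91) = -1504 / 330525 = -0.00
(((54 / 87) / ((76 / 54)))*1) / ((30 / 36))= 1458 / 2755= 0.53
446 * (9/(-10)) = -2007/5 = -401.40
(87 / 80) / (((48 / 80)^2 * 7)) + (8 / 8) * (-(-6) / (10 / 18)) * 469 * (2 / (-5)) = -17015447 / 8400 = -2025.65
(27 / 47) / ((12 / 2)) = 9 / 94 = 0.10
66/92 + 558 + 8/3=77471/138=561.38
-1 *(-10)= 10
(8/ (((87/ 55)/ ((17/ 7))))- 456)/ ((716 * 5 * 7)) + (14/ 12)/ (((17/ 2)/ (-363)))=-3232779547/ 64861545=-49.84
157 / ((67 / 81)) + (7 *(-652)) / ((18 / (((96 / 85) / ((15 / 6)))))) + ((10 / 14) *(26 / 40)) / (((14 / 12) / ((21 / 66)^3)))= 136934431889 / 1819210800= 75.27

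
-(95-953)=858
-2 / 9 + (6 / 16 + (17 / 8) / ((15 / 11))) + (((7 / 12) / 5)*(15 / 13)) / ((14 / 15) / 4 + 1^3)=78799 / 43290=1.82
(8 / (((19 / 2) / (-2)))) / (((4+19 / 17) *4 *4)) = -34 / 1653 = -0.02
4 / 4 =1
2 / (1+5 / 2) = 4 / 7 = 0.57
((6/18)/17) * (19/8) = 19/408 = 0.05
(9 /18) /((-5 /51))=-51 /10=-5.10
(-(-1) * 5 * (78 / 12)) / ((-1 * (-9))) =65 / 18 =3.61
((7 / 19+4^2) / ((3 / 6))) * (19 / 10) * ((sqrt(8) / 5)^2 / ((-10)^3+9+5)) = -0.02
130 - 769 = -639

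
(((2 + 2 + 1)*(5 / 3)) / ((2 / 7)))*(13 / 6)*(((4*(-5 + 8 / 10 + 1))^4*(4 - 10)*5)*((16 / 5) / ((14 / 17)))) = -14831058944 / 75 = -197747452.59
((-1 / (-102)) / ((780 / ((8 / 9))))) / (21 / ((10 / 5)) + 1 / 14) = 7 / 6623370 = 0.00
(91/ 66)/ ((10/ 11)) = 91/ 60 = 1.52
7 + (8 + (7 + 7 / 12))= 22.58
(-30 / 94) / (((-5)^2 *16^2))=-3 / 60160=-0.00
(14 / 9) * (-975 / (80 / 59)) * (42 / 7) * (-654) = 8778315 / 2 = 4389157.50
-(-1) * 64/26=32/13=2.46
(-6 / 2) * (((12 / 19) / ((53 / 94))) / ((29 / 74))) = -250416 / 29203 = -8.58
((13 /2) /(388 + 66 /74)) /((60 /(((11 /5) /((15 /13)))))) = 68783 /129501000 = 0.00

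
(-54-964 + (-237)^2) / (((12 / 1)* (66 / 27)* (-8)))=-165453 / 704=-235.02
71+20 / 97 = 6907 / 97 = 71.21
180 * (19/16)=855/4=213.75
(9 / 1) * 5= 45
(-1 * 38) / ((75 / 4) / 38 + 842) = -0.05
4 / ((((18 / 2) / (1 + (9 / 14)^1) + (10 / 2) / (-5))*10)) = 46 / 515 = 0.09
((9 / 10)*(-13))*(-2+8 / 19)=351 / 19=18.47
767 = 767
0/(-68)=0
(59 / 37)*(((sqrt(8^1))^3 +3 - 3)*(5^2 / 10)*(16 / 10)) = 3776*sqrt(2) / 37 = 144.33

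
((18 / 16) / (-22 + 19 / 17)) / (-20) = 153 / 56800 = 0.00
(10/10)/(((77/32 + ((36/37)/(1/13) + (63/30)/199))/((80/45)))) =18849280/159734763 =0.12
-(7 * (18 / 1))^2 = -15876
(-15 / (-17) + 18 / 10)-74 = -6062 / 85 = -71.32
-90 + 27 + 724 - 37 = 624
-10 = -10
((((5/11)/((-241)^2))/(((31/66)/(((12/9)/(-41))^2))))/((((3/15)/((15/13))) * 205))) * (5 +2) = 5600/1613209242203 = 0.00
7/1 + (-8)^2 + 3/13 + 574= 645.23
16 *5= 80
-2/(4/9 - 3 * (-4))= -9/56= -0.16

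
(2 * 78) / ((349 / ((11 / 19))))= 0.26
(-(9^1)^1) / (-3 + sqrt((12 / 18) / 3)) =27 * sqrt(2) / 79 + 243 / 79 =3.56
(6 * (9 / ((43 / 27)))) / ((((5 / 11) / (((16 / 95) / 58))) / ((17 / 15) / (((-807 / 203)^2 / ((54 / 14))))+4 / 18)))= 23156320176 / 214306146625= 0.11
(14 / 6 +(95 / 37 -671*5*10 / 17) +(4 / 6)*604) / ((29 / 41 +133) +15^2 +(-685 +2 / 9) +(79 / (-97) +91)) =17627873535 / 2655332306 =6.64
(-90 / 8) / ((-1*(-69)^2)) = 5 / 2116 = 0.00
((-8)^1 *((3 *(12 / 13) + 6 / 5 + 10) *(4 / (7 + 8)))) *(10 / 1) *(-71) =4125952 / 195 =21158.73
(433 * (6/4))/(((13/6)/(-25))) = -97425/13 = -7494.23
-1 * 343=-343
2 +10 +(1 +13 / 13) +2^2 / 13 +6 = 264 / 13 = 20.31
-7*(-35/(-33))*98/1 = -24010/33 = -727.58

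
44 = 44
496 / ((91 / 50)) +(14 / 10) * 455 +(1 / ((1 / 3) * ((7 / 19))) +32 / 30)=1254076 / 1365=918.74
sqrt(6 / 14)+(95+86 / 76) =96.79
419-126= 293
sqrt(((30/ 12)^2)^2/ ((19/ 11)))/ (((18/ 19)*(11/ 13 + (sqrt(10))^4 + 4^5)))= 325*sqrt(209)/ 1052856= 0.00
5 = 5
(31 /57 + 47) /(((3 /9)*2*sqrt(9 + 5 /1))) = 1355*sqrt(14) /266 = 19.06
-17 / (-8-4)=17 / 12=1.42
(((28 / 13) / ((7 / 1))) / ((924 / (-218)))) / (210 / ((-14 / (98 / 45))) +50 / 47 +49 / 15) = 51230 / 19996977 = 0.00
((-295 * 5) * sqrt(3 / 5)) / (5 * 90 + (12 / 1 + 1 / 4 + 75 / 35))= -8260 * sqrt(15) / 13003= -2.46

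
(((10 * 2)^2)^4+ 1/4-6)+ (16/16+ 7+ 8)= 102400000041/4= 25600000010.25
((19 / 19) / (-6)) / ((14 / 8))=-2 / 21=-0.10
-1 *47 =-47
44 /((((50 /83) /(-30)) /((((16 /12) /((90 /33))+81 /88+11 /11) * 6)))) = -31676.12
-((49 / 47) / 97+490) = -2233959 / 4559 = -490.01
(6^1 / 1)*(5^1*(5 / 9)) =50 / 3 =16.67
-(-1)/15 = 1/15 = 0.07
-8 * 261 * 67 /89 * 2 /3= -93264 /89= -1047.91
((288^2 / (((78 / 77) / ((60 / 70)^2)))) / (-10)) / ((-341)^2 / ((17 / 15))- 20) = -46531584 / 793463125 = -0.06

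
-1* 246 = -246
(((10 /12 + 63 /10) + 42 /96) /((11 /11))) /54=1817 /12960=0.14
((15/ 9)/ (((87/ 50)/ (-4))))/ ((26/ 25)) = -12500/ 3393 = -3.68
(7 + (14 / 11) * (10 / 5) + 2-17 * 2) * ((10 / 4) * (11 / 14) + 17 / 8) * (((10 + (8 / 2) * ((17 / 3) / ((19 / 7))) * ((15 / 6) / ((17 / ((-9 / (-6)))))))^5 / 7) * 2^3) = -1716688212890625 / 70243019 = -24439271.51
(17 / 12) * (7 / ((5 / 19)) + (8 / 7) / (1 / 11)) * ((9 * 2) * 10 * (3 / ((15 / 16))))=1118736 / 35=31963.89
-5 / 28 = -0.18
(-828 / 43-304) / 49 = -13900 / 2107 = -6.60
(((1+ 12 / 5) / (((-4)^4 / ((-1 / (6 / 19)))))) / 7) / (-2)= 323 / 107520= 0.00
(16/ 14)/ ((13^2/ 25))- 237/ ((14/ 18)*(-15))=121159/ 5915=20.48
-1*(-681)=681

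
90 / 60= 3 / 2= 1.50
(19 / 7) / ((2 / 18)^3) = 13851 / 7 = 1978.71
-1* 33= -33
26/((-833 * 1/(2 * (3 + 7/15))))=-2704/12495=-0.22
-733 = -733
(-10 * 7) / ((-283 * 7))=10 / 283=0.04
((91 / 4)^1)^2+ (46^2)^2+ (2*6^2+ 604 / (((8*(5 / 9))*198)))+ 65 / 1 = 3940737899 / 880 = 4478111.25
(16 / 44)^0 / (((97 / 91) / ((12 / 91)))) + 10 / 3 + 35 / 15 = 1685 / 291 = 5.79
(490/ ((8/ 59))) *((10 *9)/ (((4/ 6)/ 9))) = 17562825/ 4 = 4390706.25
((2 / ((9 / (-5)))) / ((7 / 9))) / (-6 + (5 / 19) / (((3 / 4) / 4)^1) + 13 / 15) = 2850 / 7441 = 0.38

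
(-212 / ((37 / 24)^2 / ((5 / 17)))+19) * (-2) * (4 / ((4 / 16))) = 5387936 / 23273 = 231.51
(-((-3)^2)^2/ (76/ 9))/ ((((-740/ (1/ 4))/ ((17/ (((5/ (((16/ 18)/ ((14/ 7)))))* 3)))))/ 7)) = 3213/ 281200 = 0.01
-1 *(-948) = 948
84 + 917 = 1001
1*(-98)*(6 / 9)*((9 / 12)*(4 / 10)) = -98 / 5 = -19.60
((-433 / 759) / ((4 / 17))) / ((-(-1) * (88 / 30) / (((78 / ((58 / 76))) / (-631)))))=27272505 / 203704468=0.13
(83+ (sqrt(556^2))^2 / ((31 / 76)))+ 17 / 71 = 1668281066 / 2201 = 757965.05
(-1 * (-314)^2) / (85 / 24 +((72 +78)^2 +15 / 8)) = -1183152 / 270065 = -4.38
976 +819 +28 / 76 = 34112 / 19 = 1795.37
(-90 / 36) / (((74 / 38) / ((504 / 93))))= -7980 / 1147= -6.96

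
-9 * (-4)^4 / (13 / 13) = -2304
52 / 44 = 13 / 11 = 1.18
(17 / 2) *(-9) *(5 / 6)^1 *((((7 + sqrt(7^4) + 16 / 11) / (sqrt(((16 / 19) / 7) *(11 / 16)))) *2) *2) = -161160 *sqrt(1463) / 121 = -50944.12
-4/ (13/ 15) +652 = 8416/ 13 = 647.38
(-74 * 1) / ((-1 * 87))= 74 / 87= 0.85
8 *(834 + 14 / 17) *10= 1135360 / 17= 66785.88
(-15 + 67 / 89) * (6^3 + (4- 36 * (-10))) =-735440 / 89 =-8263.37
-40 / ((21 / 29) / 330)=-127600 / 7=-18228.57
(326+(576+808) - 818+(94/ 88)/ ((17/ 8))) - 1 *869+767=147824/ 187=790.50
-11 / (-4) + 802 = 804.75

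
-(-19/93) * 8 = 152/93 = 1.63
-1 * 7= -7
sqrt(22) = 4.69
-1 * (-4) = 4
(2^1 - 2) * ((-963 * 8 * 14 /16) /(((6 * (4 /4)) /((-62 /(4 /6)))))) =0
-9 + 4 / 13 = -113 / 13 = -8.69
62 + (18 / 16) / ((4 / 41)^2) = 23065 / 128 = 180.20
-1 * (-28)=28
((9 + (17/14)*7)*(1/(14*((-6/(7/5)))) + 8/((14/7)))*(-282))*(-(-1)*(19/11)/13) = -1493989/572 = -2611.87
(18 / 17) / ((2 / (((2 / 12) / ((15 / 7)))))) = 0.04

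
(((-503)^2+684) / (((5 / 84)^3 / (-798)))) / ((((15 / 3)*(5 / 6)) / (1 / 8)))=-89993366239392 / 3125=-28797877196.61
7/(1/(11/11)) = 7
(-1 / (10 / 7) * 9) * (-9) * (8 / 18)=25.20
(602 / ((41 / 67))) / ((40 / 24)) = 121002 / 205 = 590.25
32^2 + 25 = 1049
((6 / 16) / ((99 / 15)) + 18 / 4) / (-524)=-401 / 46112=-0.01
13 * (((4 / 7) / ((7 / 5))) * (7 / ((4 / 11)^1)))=715 / 7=102.14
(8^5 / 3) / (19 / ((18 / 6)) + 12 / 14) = 229376 / 151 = 1519.05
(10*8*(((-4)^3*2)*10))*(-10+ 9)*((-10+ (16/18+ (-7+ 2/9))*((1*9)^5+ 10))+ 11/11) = -320533299200/9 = -35614811022.22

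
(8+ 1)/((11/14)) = 11.45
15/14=1.07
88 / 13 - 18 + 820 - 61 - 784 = -471 / 13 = -36.23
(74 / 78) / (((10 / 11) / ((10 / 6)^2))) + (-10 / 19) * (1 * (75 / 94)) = 1554005 / 626886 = 2.48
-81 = -81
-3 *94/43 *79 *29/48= -107677/344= -313.01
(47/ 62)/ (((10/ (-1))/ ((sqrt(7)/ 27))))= -47 * sqrt(7)/ 16740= -0.01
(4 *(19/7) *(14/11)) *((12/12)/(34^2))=0.01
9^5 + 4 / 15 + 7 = 885844 / 15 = 59056.27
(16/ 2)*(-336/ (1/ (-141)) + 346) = 381776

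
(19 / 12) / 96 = 19 / 1152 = 0.02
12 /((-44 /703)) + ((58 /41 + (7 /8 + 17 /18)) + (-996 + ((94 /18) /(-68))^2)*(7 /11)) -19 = -12919375613 /15356304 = -841.31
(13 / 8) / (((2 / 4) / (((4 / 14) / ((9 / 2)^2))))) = 26 / 567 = 0.05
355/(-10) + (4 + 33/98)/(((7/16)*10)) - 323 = -245251/686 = -357.51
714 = 714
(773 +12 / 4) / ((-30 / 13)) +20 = -4744 / 15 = -316.27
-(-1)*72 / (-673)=-72 / 673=-0.11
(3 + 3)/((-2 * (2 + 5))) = -3/7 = -0.43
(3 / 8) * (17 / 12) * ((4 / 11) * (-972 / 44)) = -4131 / 968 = -4.27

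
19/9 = 2.11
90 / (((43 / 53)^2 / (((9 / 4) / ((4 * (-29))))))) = -1137645 / 428968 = -2.65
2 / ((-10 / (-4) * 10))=2 / 25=0.08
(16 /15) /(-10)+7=6.89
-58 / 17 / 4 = -29 / 34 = -0.85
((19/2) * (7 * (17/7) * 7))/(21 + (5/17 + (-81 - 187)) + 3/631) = -24253747/5292726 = -4.58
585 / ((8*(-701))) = -585 / 5608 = -0.10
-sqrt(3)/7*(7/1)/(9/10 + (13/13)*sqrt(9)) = -10*sqrt(3)/39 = -0.44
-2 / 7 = -0.29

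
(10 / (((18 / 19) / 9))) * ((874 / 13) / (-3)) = -83030 / 39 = -2128.97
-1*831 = -831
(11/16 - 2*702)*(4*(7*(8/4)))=-157171/2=-78585.50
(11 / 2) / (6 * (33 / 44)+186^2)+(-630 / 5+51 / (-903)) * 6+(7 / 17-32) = -25364193376 / 32191047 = -787.93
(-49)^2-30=2371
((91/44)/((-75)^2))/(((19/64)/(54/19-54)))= -157248/2481875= -0.06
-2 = -2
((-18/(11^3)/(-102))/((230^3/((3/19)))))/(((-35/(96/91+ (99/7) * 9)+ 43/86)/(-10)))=-6183/81676645763350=-0.00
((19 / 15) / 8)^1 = 19 / 120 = 0.16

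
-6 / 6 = -1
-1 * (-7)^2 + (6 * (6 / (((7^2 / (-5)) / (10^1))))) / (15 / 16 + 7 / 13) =-1111507 / 15043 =-73.89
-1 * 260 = -260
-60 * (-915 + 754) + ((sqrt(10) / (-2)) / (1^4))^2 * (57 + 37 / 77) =754885 / 77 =9803.70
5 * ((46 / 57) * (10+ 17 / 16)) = 6785 / 152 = 44.64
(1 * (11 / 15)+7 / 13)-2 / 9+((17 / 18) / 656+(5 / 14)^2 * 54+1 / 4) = 102655699 / 12536160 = 8.19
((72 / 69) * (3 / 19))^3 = 373248 / 83453453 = 0.00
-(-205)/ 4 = 205/ 4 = 51.25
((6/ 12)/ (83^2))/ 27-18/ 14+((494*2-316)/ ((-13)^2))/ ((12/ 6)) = 309138169/ 440083098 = 0.70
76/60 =19/15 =1.27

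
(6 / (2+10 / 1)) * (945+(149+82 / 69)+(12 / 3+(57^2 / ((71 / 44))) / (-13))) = 30070024 / 63687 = 472.15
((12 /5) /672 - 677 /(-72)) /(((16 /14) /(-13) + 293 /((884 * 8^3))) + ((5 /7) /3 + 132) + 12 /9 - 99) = 1341077504 /4916459655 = 0.27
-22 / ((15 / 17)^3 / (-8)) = 864688 / 3375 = 256.20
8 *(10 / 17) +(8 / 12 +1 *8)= 13.37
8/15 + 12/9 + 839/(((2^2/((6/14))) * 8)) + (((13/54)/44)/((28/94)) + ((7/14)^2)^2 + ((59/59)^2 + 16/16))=5050853/332640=15.18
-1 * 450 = -450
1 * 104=104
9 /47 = 0.19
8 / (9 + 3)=2 / 3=0.67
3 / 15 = 1 / 5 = 0.20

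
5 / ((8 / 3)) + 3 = 39 / 8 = 4.88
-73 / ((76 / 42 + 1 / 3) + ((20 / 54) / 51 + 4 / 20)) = -3518235 / 113264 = -31.06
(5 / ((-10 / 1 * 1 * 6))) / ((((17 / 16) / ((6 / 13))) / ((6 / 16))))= -3 / 221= -0.01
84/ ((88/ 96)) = 1008/ 11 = 91.64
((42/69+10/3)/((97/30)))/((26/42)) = 57120/29003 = 1.97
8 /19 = 0.42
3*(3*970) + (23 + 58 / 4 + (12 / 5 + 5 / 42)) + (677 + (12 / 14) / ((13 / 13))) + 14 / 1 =993497 / 105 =9461.88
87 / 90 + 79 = 2399 / 30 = 79.97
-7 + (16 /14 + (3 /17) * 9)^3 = 22532012 /1685159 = 13.37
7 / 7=1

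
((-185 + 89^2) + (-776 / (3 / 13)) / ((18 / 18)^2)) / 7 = 13120 / 21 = 624.76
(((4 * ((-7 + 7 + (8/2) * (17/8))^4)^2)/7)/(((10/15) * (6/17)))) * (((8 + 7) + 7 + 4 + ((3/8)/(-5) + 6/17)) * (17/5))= 2119046765124893/358400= 5912518875.91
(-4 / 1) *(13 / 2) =-26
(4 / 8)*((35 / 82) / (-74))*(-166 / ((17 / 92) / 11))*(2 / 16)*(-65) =-47772725 / 206312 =-231.56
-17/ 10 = -1.70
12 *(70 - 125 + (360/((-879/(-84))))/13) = -2392980/3809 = -628.24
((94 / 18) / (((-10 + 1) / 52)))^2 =5973136 / 6561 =910.40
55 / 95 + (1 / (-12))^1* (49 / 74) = 0.52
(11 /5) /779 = 11 /3895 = 0.00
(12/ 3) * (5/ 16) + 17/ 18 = 79/ 36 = 2.19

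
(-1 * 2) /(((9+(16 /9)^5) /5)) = -590490 /1580017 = -0.37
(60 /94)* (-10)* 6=-1800 /47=-38.30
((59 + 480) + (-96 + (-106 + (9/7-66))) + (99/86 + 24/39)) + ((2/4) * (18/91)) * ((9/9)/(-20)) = 3063849/11180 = 274.05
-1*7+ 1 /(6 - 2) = -27 /4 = -6.75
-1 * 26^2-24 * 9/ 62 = -21064/ 31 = -679.48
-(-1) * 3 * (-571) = -1713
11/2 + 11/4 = 33/4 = 8.25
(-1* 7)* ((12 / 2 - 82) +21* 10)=-938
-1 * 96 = -96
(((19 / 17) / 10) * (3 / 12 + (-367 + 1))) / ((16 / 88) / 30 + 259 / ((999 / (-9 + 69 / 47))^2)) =-2024291591091 / 1029184216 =-1966.89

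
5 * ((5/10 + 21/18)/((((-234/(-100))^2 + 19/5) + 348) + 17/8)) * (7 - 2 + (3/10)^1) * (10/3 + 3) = 12587500/16173027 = 0.78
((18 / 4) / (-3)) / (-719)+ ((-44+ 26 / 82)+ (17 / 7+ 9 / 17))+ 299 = 1812072949 / 7016002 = 258.28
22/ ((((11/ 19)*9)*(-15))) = -38/ 135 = -0.28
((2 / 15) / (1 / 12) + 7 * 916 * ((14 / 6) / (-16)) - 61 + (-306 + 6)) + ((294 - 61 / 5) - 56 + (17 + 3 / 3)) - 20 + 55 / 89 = -5714149 / 5340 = -1070.07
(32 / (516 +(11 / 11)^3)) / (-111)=-32 / 57387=-0.00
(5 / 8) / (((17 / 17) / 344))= 215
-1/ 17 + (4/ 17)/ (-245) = -249/ 4165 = -0.06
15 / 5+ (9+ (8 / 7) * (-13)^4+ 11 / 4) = 914365 / 28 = 32655.89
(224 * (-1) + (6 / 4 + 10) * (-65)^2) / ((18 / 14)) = 677089 / 18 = 37616.06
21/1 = 21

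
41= 41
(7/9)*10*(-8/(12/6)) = -280/9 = -31.11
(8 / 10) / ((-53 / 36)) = -144 / 265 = -0.54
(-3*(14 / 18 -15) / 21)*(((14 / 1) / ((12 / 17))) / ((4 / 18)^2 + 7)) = 3264 / 571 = 5.72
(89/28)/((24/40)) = 445/84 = 5.30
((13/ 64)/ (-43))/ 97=-13/ 266944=-0.00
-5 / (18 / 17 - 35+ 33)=5.31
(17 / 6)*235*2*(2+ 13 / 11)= 139825 / 33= 4237.12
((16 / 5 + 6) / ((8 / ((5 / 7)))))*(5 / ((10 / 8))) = 23 / 7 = 3.29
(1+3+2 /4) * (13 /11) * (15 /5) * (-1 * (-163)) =57213 /22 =2600.59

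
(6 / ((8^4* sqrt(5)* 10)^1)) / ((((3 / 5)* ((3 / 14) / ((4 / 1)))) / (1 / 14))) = sqrt(5) / 15360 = 0.00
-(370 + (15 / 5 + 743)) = -1116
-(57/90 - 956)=28661/30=955.37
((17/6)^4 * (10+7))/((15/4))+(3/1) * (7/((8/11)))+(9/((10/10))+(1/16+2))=6455813/19440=332.09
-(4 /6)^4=-16 /81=-0.20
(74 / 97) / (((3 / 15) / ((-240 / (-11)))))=88800 / 1067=83.22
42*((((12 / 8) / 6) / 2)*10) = 105 / 2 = 52.50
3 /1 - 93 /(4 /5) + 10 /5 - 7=-473 /4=-118.25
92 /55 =1.67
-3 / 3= -1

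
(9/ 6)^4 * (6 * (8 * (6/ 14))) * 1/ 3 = 243/ 7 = 34.71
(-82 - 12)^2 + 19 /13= 8837.46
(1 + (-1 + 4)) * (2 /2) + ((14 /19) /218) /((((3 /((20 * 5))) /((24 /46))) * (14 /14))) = 193332 /47633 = 4.06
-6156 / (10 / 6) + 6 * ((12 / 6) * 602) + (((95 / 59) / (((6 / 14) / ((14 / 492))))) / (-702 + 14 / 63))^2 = 16481999229516092453 / 4668592575744320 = 3530.40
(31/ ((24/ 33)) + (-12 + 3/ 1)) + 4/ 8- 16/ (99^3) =264891499/ 7762392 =34.12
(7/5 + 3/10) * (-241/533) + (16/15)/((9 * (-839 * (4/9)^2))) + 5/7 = -1724717/31303090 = -0.06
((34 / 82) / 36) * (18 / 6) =17 / 492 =0.03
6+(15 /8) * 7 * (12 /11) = 447 /22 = 20.32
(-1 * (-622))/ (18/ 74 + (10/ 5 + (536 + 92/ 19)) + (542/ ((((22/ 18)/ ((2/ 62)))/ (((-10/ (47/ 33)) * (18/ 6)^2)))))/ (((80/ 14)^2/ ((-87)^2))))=-50967724960/ 17125308098739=-0.00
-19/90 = -0.21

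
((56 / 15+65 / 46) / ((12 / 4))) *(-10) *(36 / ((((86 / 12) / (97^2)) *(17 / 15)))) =-12028089240 / 16813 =-715404.11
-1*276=-276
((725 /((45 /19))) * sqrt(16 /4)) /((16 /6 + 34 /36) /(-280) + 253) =617120 /255011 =2.42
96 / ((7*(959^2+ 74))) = 32 / 2146095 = 0.00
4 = 4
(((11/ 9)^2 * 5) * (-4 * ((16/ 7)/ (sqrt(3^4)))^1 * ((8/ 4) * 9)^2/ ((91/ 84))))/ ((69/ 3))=-619520/ 6279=-98.67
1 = 1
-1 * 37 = -37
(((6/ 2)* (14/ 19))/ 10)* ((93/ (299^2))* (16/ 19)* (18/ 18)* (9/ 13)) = 281232/ 2097794465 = 0.00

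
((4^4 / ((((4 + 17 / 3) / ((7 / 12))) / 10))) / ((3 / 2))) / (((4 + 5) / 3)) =8960 / 261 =34.33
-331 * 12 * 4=-15888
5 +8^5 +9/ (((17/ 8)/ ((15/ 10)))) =557249/ 17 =32779.35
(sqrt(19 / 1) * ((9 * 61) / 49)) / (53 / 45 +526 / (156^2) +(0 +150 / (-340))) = 567819720 * sqrt(19) / 38426143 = 64.41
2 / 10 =1 / 5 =0.20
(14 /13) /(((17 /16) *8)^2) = 56 /3757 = 0.01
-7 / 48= -0.15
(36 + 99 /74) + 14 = 3799 /74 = 51.34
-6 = -6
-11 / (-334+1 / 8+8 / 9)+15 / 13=369921 / 311675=1.19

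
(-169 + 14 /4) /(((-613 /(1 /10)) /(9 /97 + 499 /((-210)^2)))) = 147395293 /52444602000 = 0.00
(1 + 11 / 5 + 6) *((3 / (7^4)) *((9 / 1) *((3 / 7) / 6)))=621 / 84035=0.01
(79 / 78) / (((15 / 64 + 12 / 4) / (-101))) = -255328 / 8073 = -31.63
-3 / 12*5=-5 / 4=-1.25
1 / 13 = 0.08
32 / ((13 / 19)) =608 / 13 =46.77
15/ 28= 0.54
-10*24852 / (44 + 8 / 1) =-62130 / 13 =-4779.23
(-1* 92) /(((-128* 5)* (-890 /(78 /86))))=-897 /6123200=-0.00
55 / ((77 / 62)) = 44.29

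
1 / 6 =0.17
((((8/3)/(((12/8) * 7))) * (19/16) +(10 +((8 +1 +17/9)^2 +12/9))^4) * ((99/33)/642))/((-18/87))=-2488222587665817887/386903928348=-6431112.24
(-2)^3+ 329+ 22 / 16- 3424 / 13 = 6135 / 104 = 58.99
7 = 7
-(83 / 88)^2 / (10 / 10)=-6889 / 7744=-0.89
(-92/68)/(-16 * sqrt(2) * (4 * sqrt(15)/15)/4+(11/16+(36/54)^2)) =2699280/57903683+2543616 * sqrt(30)/57903683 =0.29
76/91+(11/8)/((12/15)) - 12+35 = 74413/2912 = 25.55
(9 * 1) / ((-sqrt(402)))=-3 * sqrt(402) / 134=-0.45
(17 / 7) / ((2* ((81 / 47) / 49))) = 5593 / 162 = 34.52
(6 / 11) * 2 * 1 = 12 / 11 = 1.09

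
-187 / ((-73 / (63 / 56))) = 1683 / 584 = 2.88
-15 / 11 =-1.36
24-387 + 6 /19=-362.68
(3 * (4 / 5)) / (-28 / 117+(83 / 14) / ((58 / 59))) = 1140048 / 2751065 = 0.41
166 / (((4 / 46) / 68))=129812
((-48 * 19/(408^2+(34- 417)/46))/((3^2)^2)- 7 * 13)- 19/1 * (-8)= 12611000783/206737947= 61.00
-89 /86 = -1.03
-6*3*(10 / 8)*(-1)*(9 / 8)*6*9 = 10935 / 8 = 1366.88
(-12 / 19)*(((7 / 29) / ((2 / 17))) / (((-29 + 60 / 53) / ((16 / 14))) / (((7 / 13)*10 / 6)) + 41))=-1513680 / 16153667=-0.09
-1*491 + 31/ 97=-47596/ 97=-490.68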